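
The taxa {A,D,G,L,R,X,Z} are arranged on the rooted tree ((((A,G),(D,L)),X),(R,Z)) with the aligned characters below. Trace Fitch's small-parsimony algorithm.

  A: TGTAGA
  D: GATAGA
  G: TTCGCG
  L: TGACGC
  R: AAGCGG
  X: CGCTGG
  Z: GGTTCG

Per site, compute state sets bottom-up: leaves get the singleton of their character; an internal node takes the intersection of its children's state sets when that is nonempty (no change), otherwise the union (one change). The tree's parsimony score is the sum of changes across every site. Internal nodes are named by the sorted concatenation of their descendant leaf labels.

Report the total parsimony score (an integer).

20

AG@0: {T} ∩ {T} = {T} (intersection, +0)
DL@0: {G} ∪ {T} = {G,T} (union, +1)
ADGL@0: {T} ∩ {G,T} = {T} (intersection, +0)
ADGLX@0: {T} ∪ {C} = {C,T} (union, +1)
RZ@0: {A} ∪ {G} = {A,G} (union, +1)
ADGLRXZ@0: {C,T} ∪ {A,G} = {A,C,G,T} (union, +1)
AG@1: {G} ∪ {T} = {G,T} (union, +1)
DL@1: {A} ∪ {G} = {A,G} (union, +1)
ADGL@1: {G,T} ∩ {A,G} = {G} (intersection, +0)
ADGLX@1: {G} ∩ {G} = {G} (intersection, +0)
RZ@1: {A} ∪ {G} = {A,G} (union, +1)
ADGLRXZ@1: {G} ∩ {A,G} = {G} (intersection, +0)
AG@2: {T} ∪ {C} = {C,T} (union, +1)
DL@2: {T} ∪ {A} = {A,T} (union, +1)
ADGL@2: {C,T} ∩ {A,T} = {T} (intersection, +0)
ADGLX@2: {T} ∪ {C} = {C,T} (union, +1)
RZ@2: {G} ∪ {T} = {G,T} (union, +1)
ADGLRXZ@2: {C,T} ∩ {G,T} = {T} (intersection, +0)
AG@3: {A} ∪ {G} = {A,G} (union, +1)
DL@3: {A} ∪ {C} = {A,C} (union, +1)
ADGL@3: {A,G} ∩ {A,C} = {A} (intersection, +0)
ADGLX@3: {A} ∪ {T} = {A,T} (union, +1)
RZ@3: {C} ∪ {T} = {C,T} (union, +1)
ADGLRXZ@3: {A,T} ∩ {C,T} = {T} (intersection, +0)
AG@4: {G} ∪ {C} = {C,G} (union, +1)
DL@4: {G} ∩ {G} = {G} (intersection, +0)
ADGL@4: {C,G} ∩ {G} = {G} (intersection, +0)
ADGLX@4: {G} ∩ {G} = {G} (intersection, +0)
RZ@4: {G} ∪ {C} = {C,G} (union, +1)
ADGLRXZ@4: {G} ∩ {C,G} = {G} (intersection, +0)
AG@5: {A} ∪ {G} = {A,G} (union, +1)
DL@5: {A} ∪ {C} = {A,C} (union, +1)
ADGL@5: {A,G} ∩ {A,C} = {A} (intersection, +0)
ADGLX@5: {A} ∪ {G} = {A,G} (union, +1)
RZ@5: {G} ∩ {G} = {G} (intersection, +0)
ADGLRXZ@5: {A,G} ∩ {G} = {G} (intersection, +0)
per-site changes: [4, 3, 4, 4, 2, 3]; total = 20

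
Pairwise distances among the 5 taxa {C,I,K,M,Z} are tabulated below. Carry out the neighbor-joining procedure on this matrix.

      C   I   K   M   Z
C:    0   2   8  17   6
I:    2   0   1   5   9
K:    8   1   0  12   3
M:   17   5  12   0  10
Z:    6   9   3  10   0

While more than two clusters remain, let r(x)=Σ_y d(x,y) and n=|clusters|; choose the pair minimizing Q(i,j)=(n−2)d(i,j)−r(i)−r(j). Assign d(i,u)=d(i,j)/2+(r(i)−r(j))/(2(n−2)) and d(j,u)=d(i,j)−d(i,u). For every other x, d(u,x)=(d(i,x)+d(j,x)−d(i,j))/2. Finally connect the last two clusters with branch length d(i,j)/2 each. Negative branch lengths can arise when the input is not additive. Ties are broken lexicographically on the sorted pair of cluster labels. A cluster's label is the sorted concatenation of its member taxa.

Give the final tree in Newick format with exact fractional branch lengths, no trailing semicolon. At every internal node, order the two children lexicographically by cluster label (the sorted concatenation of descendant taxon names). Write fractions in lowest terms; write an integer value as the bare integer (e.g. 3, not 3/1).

step 1: merge (I,M) at d=5, Q=-46; branch lengths I→-2, M→7; new cluster IM
  updated: d(C,IM)=7, d(IM,K)=4, d(IM,Z)=7
step 2: merge (C,IM) at d=7, Q=-25; branch lengths C→17/4, IM→11/4; new cluster CIM
  updated: d(CIM,K)=5/2, d(CIM,Z)=3
step 3: merge (CIM,K) at d=5/2, Q=-17/2; branch lengths CIM→5/4, K→5/4; new cluster CIKM
  updated: d(CIKM,Z)=7/4
step 4: merge (CIKM,Z) at d=7/4; branch lengths CIKM→7/8, Z→7/8; new cluster CIKMZ
final tree: (((C:17/4,(I:-2,M:7):11/4):5/4,K:5/4):7/8,Z:7/8)
total length: 65/4

(((C:17/4,(I:-2,M:7):11/4):5/4,K:5/4):7/8,Z:7/8)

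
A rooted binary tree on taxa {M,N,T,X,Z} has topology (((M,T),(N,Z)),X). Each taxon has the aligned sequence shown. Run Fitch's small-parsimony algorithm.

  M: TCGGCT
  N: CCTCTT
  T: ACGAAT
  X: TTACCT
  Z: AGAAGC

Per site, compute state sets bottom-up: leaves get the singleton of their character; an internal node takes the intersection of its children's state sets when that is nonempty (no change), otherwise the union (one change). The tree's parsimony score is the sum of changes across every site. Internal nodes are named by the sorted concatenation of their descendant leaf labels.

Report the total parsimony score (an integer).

[col 0] MT: children M:{T}, T:{A} ∪→ {A,T}; cost 1
[col 0] NZ: children N:{C}, Z:{A} ∪→ {A,C}; cost 1
[col 0] MNTZ: children MT:{A,T}, NZ:{A,C} ∩→ {A}; cost 0
[col 0] MNTXZ: children MNTZ:{A}, X:{T} ∪→ {A,T}; cost 1
[col 1] MT: children M:{C}, T:{C} ∩→ {C}; cost 0
[col 1] NZ: children N:{C}, Z:{G} ∪→ {C,G}; cost 1
[col 1] MNTZ: children MT:{C}, NZ:{C,G} ∩→ {C}; cost 0
[col 1] MNTXZ: children MNTZ:{C}, X:{T} ∪→ {C,T}; cost 1
[col 2] MT: children M:{G}, T:{G} ∩→ {G}; cost 0
[col 2] NZ: children N:{T}, Z:{A} ∪→ {A,T}; cost 1
[col 2] MNTZ: children MT:{G}, NZ:{A,T} ∪→ {A,G,T}; cost 1
[col 2] MNTXZ: children MNTZ:{A,G,T}, X:{A} ∩→ {A}; cost 0
[col 3] MT: children M:{G}, T:{A} ∪→ {A,G}; cost 1
[col 3] NZ: children N:{C}, Z:{A} ∪→ {A,C}; cost 1
[col 3] MNTZ: children MT:{A,G}, NZ:{A,C} ∩→ {A}; cost 0
[col 3] MNTXZ: children MNTZ:{A}, X:{C} ∪→ {A,C}; cost 1
[col 4] MT: children M:{C}, T:{A} ∪→ {A,C}; cost 1
[col 4] NZ: children N:{T}, Z:{G} ∪→ {G,T}; cost 1
[col 4] MNTZ: children MT:{A,C}, NZ:{G,T} ∪→ {A,C,G,T}; cost 1
[col 4] MNTXZ: children MNTZ:{A,C,G,T}, X:{C} ∩→ {C}; cost 0
[col 5] MT: children M:{T}, T:{T} ∩→ {T}; cost 0
[col 5] NZ: children N:{T}, Z:{C} ∪→ {C,T}; cost 1
[col 5] MNTZ: children MT:{T}, NZ:{C,T} ∩→ {T}; cost 0
[col 5] MNTXZ: children MNTZ:{T}, X:{T} ∩→ {T}; cost 0
per-site changes: [3, 2, 2, 3, 3, 1]; total = 14

14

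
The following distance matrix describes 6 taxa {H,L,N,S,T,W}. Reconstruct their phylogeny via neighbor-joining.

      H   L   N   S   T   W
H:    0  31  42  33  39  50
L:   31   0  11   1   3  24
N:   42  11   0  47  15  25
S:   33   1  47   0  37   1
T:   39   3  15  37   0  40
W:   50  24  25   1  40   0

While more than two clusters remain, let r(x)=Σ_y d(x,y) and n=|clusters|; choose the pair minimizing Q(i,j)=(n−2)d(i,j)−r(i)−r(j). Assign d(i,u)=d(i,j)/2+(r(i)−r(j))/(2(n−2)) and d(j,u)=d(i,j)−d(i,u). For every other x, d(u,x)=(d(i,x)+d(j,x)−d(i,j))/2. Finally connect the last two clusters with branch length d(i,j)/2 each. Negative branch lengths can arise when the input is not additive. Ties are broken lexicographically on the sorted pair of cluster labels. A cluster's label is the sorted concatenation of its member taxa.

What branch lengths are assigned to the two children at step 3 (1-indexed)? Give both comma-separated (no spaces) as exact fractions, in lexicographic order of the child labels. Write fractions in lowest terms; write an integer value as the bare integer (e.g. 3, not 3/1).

1. join S+W (d=1, Q=-255) ⇒ SW; edges |S|=-17/8, |W|=25/8
  updated: d(H,SW)=41, d(L,SW)=12, d(N,SW)=71/2, d(SW,T)=38
2. join H+SW (d=41, Q=-313/2) ⇒ HSW; edges |H|=299/12, |SW|=193/12
  updated: d(HSW,L)=1, d(HSW,N)=73/4, d(HSW,T)=18
3. join HSW+L (d=1, Q=-201/4) ⇒ HLSW; edges |HSW|=97/16, |L|=-81/16
  updated: d(HLSW,N)=113/8, d(HLSW,T)=10
4. join HLSW+N (d=113/8, Q=-313/8) ⇒ HLNSW; edges |HLSW|=73/16, |N|=153/16
  updated: d(HLNSW,T)=87/16
5. join HLNSW+T (d=87/16) ⇒ HLNSTW; edges |HLNSW|=87/32, |T|=87/32
final tree: ((((H:299/12,(S:-17/8,W:25/8):193/12):97/16,L:-81/16):73/16,N:153/16):87/32,T:87/32)
total length: 1001/16

97/16,-81/16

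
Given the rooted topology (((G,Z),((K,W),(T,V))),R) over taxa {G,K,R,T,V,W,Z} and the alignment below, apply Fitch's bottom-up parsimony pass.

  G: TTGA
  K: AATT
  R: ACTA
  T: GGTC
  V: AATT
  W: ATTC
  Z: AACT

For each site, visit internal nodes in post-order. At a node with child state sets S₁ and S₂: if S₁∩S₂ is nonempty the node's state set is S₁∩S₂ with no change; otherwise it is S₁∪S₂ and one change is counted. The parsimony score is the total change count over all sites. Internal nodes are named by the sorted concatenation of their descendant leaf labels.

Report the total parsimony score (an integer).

12

[col 0] GZ: children G:{T}, Z:{A} ∪→ {A,T}; cost 1
[col 0] KW: children K:{A}, W:{A} ∩→ {A}; cost 0
[col 0] TV: children T:{G}, V:{A} ∪→ {A,G}; cost 1
[col 0] KTVW: children KW:{A}, TV:{A,G} ∩→ {A}; cost 0
[col 0] GKTVWZ: children GZ:{A,T}, KTVW:{A} ∩→ {A}; cost 0
[col 0] GKRTVWZ: children GKTVWZ:{A}, R:{A} ∩→ {A}; cost 0
[col 1] GZ: children G:{T}, Z:{A} ∪→ {A,T}; cost 1
[col 1] KW: children K:{A}, W:{T} ∪→ {A,T}; cost 1
[col 1] TV: children T:{G}, V:{A} ∪→ {A,G}; cost 1
[col 1] KTVW: children KW:{A,T}, TV:{A,G} ∩→ {A}; cost 0
[col 1] GKTVWZ: children GZ:{A,T}, KTVW:{A} ∩→ {A}; cost 0
[col 1] GKRTVWZ: children GKTVWZ:{A}, R:{C} ∪→ {A,C}; cost 1
[col 2] GZ: children G:{G}, Z:{C} ∪→ {C,G}; cost 1
[col 2] KW: children K:{T}, W:{T} ∩→ {T}; cost 0
[col 2] TV: children T:{T}, V:{T} ∩→ {T}; cost 0
[col 2] KTVW: children KW:{T}, TV:{T} ∩→ {T}; cost 0
[col 2] GKTVWZ: children GZ:{C,G}, KTVW:{T} ∪→ {C,G,T}; cost 1
[col 2] GKRTVWZ: children GKTVWZ:{C,G,T}, R:{T} ∩→ {T}; cost 0
[col 3] GZ: children G:{A}, Z:{T} ∪→ {A,T}; cost 1
[col 3] KW: children K:{T}, W:{C} ∪→ {C,T}; cost 1
[col 3] TV: children T:{C}, V:{T} ∪→ {C,T}; cost 1
[col 3] KTVW: children KW:{C,T}, TV:{C,T} ∩→ {C,T}; cost 0
[col 3] GKTVWZ: children GZ:{A,T}, KTVW:{C,T} ∩→ {T}; cost 0
[col 3] GKRTVWZ: children GKTVWZ:{T}, R:{A} ∪→ {A,T}; cost 1
per-site changes: [2, 4, 2, 4]; total = 12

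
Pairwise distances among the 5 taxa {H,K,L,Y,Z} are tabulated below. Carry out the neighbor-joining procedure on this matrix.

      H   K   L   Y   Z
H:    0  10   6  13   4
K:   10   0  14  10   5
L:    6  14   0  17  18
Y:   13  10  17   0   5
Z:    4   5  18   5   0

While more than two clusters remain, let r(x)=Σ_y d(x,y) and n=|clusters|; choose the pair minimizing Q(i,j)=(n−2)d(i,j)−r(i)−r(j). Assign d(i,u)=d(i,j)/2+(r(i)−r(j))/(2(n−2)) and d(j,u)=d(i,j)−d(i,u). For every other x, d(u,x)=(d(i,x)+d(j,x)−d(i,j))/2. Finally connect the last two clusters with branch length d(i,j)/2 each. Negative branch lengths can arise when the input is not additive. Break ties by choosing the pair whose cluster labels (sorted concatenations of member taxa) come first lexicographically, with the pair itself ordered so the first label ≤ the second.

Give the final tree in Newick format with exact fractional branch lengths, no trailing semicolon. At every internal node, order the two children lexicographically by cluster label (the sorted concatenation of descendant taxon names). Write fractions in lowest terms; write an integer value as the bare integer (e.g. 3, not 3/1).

step 1: merge (H,L) at d=6, Q=-70; branch lengths H→-2/3, L→20/3; new cluster HL
  updated: d(HL,K)=9, d(HL,Y)=12, d(HL,Z)=8
step 2: merge (HL,K) at d=9, Q=-35; branch lengths HL→23/4, K→13/4; new cluster HKL
  updated: d(HKL,Y)=13/2, d(HKL,Z)=2
step 3: merge (HKL,Y) at d=13/2, Q=-27/2; branch lengths HKL→7/4, Y→19/4; new cluster HKLY
  updated: d(HKLY,Z)=1/4
step 4: merge (HKLY,Z) at d=1/4; branch lengths HKLY→1/8, Z→1/8; new cluster HKLYZ
final tree: ((((H:-2/3,L:20/3):23/4,K:13/4):7/4,Y:19/4):1/8,Z:1/8)
total length: 87/4

((((H:-2/3,L:20/3):23/4,K:13/4):7/4,Y:19/4):1/8,Z:1/8)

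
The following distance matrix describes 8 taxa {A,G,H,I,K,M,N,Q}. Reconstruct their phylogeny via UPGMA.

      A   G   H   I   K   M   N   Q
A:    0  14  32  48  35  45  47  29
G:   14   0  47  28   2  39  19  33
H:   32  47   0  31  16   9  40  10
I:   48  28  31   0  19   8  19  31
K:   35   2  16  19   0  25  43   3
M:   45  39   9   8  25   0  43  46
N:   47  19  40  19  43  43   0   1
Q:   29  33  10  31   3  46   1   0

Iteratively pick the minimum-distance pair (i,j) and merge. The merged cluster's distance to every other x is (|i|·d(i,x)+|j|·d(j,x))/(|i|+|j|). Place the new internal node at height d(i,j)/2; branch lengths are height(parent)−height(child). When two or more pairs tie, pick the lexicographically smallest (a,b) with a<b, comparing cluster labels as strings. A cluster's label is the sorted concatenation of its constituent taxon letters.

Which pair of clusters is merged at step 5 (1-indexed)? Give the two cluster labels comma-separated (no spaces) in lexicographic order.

step 1: merge (N,Q) at d=1; branch lengths N→1/2, Q→1/2; new cluster NQ
  updated: d(A,NQ)=38, d(G,NQ)=26, d(H,NQ)=25, d(I,NQ)=25, d(K,NQ)=23, d(M,NQ)=89/2
step 2: merge (G,K) at d=2; branch lengths G→1, K→1; new cluster GK
  updated: d(A,GK)=49/2, d(GK,H)=63/2, d(GK,I)=47/2, d(GK,M)=32, d(GK,NQ)=49/2
step 3: merge (I,M) at d=8; branch lengths I→4, M→4; new cluster IM
  updated: d(A,IM)=93/2, d(GK,IM)=111/4, d(H,IM)=20, d(IM,NQ)=139/4
step 4: merge (H,IM) at d=20; branch lengths H→10, IM→6; new cluster HIM
  updated: d(A,HIM)=125/3, d(GK,HIM)=29, d(HIM,NQ)=63/2
step 5: merge (A,GK) at d=49/2; branch lengths A→49/4, GK→45/4; new cluster AGK
  updated: d(AGK,HIM)=299/9, d(AGK,NQ)=29
step 6: merge (AGK,NQ) at d=29; branch lengths AGK→9/4, NQ→14; new cluster AGKNQ
  updated: d(AGKNQ,HIM)=488/15
step 7: merge (AGKNQ,HIM) at d=488/15; branch lengths AGKNQ→53/30, HIM→94/15; new cluster AGHIKMNQ
final tree: (((A:49/4,(G:1,K:1):45/4):9/4,(N:1/2,Q:1/2):14):53/30,(H:10,(I:4,M:4):6):94/15)
total length: 4487/60

A,GK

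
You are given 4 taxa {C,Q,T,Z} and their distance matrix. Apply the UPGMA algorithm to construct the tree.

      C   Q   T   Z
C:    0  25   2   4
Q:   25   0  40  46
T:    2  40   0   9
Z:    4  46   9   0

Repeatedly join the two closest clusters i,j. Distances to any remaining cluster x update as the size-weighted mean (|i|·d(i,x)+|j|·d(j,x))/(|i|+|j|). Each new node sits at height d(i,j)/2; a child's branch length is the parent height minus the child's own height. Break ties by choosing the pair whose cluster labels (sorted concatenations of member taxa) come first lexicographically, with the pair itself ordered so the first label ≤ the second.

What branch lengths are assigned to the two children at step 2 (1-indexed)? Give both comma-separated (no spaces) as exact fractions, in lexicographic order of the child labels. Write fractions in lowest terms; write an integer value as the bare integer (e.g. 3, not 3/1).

9/4,13/4

step 1: merge (C,T) at d=2; branch lengths C→1, T→1; new cluster CT
  updated: d(CT,Q)=65/2, d(CT,Z)=13/2
step 2: merge (CT,Z) at d=13/2; branch lengths CT→9/4, Z→13/4; new cluster CTZ
  updated: d(CTZ,Q)=37
step 3: merge (CTZ,Q) at d=37; branch lengths CTZ→61/4, Q→37/2; new cluster CQTZ
final tree: (((C:1,T:1):9/4,Z:13/4):61/4,Q:37/2)
total length: 165/4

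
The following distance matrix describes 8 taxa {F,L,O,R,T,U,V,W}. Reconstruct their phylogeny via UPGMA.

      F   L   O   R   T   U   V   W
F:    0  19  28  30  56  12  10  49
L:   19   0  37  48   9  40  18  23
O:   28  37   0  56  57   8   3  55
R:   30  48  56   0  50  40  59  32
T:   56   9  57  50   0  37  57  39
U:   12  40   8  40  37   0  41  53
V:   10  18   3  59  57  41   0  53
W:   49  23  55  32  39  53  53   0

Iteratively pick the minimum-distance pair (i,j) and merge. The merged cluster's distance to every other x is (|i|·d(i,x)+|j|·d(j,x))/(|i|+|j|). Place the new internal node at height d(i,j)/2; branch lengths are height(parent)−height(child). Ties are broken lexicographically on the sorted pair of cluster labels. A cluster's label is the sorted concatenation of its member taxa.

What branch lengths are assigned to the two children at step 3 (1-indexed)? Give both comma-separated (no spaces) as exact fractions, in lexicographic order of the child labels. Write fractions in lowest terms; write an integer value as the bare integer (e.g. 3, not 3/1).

1. join O+V (d=3) ⇒ OV; edges |O|=3/2, |V|=3/2
  updated: d(F,OV)=19, d(L,OV)=55/2, d(OV,R)=115/2, d(OV,T)=57, d(OV,U)=49/2, d(OV,W)=54
2. join L+T (d=9) ⇒ LT; edges |L|=9/2, |T|=9/2
  updated: d(F,LT)=75/2, d(LT,OV)=169/4, d(LT,R)=49, d(LT,U)=77/2, d(LT,W)=31
3. join F+U (d=12) ⇒ FU; edges |F|=6, |U|=6
  updated: d(FU,LT)=38, d(FU,OV)=87/4, d(FU,R)=35, d(FU,W)=51
4. join FU+OV (d=87/4) ⇒ FOUV; edges |FU|=39/8, |OV|=75/8
  updated: d(FOUV,LT)=321/8, d(FOUV,R)=185/4, d(FOUV,W)=105/2
5. join LT+W (d=31) ⇒ LTW; edges |LT|=11, |W|=31/2
  updated: d(FOUV,LTW)=177/4, d(LTW,R)=130/3
6. join LTW+R (d=130/3) ⇒ LRTW; edges |LTW|=37/6, |R|=65/3
  updated: d(FOUV,LRTW)=179/4
7. join FOUV+LRTW (d=179/4) ⇒ FLORTUVW; edges |FOUV|=23/2, |LRTW|=17/24
final tree: (((F:6,U:6):39/8,(O:3/2,V:3/2):75/8):23/2,(((L:9/2,T:9/2):11,W:31/2):37/6,R:65/3):17/24)
total length: 2515/24

6,6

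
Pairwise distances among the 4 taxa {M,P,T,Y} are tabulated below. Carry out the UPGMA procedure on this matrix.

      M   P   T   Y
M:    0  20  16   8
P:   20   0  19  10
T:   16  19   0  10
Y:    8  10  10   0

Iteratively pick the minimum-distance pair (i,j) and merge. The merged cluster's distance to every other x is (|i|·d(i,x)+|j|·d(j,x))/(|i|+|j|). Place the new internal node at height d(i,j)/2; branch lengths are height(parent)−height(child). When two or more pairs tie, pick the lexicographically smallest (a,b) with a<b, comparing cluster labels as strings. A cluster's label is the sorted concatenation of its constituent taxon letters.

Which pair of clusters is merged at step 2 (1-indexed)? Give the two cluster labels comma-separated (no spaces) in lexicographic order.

1. join M+Y (d=8) ⇒ MY; edges |M|=4, |Y|=4
  updated: d(MY,P)=15, d(MY,T)=13
2. join MY+T (d=13) ⇒ MTY; edges |MY|=5/2, |T|=13/2
  updated: d(MTY,P)=49/3
3. join MTY+P (d=49/3) ⇒ MPTY; edges |MTY|=5/3, |P|=49/6
final tree: (((M:4,Y:4):5/2,T:13/2):5/3,P:49/6)
total length: 161/6

MY,T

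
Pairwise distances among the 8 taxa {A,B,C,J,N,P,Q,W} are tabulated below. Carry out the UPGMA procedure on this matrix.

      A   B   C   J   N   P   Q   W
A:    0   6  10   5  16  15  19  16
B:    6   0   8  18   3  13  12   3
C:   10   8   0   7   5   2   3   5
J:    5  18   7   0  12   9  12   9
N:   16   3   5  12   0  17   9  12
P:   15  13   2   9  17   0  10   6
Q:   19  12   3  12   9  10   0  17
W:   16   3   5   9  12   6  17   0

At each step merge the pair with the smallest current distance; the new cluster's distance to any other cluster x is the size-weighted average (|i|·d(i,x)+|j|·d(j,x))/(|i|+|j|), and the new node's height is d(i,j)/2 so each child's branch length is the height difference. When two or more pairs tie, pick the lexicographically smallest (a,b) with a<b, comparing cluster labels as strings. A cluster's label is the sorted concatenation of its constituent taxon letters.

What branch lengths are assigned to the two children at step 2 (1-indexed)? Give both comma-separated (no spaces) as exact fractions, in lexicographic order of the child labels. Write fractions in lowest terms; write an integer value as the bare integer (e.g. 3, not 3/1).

1. join C+P (d=2) ⇒ CP; edges |C|=1, |P|=1
  updated: d(A,CP)=25/2, d(B,CP)=21/2, d(CP,J)=8, d(CP,N)=11, d(CP,Q)=13/2, d(CP,W)=11/2
2. join B+N (d=3) ⇒ BN; edges |B|=3/2, |N|=3/2
  updated: d(A,BN)=11, d(BN,CP)=43/4, d(BN,J)=15, d(BN,Q)=21/2, d(BN,W)=15/2
3. join A+J (d=5) ⇒ AJ; edges |A|=5/2, |J|=5/2
  updated: d(AJ,BN)=13, d(AJ,CP)=41/4, d(AJ,Q)=31/2, d(AJ,W)=25/2
4. join CP+W (d=11/2) ⇒ CPW; edges |CP|=7/4, |W|=11/4
  updated: d(AJ,CPW)=11, d(BN,CPW)=29/3, d(CPW,Q)=10
5. join BN+CPW (d=29/3) ⇒ BCNPW; edges |BN|=10/3, |CPW|=25/12
  updated: d(AJ,BCNPW)=59/5, d(BCNPW,Q)=51/5
6. join BCNPW+Q (d=51/5) ⇒ BCNPQW; edges |BCNPW|=4/15, |Q|=51/10
  updated: d(AJ,BCNPQW)=149/12
7. join AJ+BCNPQW (d=149/12) ⇒ ABCJNPQW; edges |AJ|=89/24, |BCNPQW|=133/120
final tree: ((A:5/2,J:5/2):89/24,(((B:3/2,N:3/2):10/3,((C:1,P:1):7/4,W:11/4):25/12):4/15,Q:51/10):133/120)
total length: 301/10

3/2,3/2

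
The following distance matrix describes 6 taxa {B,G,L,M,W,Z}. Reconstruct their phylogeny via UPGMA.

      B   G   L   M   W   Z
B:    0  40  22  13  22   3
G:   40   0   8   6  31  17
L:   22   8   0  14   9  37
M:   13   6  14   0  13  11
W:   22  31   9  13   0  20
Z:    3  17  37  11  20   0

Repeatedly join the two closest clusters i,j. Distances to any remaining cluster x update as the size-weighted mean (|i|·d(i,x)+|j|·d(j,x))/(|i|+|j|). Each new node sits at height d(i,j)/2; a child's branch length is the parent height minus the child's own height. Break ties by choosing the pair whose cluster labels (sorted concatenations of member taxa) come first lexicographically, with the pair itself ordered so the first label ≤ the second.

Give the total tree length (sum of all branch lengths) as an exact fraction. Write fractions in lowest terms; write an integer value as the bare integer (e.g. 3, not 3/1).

40

iteration 1: select B,Z (d=3); attach at lengths (3/2, 3/2); label the merged cluster BZ
  updated: d(BZ,G)=57/2, d(BZ,L)=59/2, d(BZ,M)=12, d(BZ,W)=21
iteration 2: select G,M (d=6); attach at lengths (3, 3); label the merged cluster GM
  updated: d(BZ,GM)=81/4, d(GM,L)=11, d(GM,W)=22
iteration 3: select L,W (d=9); attach at lengths (9/2, 9/2); label the merged cluster LW
  updated: d(BZ,LW)=101/4, d(GM,LW)=33/2
iteration 4: select GM,LW (d=33/2); attach at lengths (21/4, 15/4); label the merged cluster GLMW
  updated: d(BZ,GLMW)=91/4
iteration 5: select BZ,GLMW (d=91/4); attach at lengths (79/8, 25/8); label the merged cluster BGLMWZ
final tree: ((B:3/2,Z:3/2):79/8,((G:3,M:3):21/4,(L:9/2,W:9/2):15/4):25/8)
total length: 40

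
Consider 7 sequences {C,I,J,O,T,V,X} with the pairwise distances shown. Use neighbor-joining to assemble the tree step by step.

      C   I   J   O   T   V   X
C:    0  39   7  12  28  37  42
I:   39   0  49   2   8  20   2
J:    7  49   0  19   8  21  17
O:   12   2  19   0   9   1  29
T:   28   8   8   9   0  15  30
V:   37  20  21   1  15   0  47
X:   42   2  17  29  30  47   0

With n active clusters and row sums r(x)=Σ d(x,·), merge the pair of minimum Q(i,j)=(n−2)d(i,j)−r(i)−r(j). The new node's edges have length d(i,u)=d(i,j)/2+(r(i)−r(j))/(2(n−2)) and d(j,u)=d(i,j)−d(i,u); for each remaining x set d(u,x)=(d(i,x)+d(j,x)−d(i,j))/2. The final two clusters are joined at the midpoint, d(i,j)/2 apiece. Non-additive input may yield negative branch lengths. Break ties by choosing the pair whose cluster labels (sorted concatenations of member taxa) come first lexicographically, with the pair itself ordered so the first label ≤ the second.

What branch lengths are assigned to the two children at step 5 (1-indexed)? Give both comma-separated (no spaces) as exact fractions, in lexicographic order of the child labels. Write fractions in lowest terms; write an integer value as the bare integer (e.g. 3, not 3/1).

35/16,261/16

1. join I+X (d=2, Q=-277) ⇒ IX; edges |I|=-37/10, |X|=57/10
  updated: d(C,IX)=79/2, d(IX,J)=32, d(IX,O)=29/2, d(IX,T)=18, d(IX,V)=65/2
2. join C+J (d=7, Q=-365/2) ⇒ CJ; edges |C|=129/16, |J|=-17/16
  updated: d(CJ,IX)=129/4, d(CJ,O)=12, d(CJ,T)=29/2, d(CJ,V)=51/2
3. join O+V (d=1, Q=-215/2) ⇒ OV; edges |O|=-23/4, |V|=27/4
  updated: d(CJ,OV)=73/4, d(IX,OV)=23, d(OV,T)=23/2
4. join CJ+OV (d=73/4, Q=-325/4) ⇒ CJOV; edges |CJ|=195/16, |OV|=97/16
  updated: d(CJOV,IX)=37/2, d(CJOV,T)=31/8
5. join CJOV+IX (d=37/2, Q=-323/8) ⇒ CIJOVX; edges |CJOV|=35/16, |IX|=261/16
  updated: d(CIJOVX,T)=27/16
6. join CIJOVX+T (d=27/16) ⇒ CIJOTVX; edges |CIJOVX|=27/32, |T|=27/32
final tree: ((((C:129/16,J:-17/16):195/16,(O:-23/4,V:27/4):97/16):35/16,(I:-37/10,X:57/10):261/16):27/32,T:27/32)
total length: 775/16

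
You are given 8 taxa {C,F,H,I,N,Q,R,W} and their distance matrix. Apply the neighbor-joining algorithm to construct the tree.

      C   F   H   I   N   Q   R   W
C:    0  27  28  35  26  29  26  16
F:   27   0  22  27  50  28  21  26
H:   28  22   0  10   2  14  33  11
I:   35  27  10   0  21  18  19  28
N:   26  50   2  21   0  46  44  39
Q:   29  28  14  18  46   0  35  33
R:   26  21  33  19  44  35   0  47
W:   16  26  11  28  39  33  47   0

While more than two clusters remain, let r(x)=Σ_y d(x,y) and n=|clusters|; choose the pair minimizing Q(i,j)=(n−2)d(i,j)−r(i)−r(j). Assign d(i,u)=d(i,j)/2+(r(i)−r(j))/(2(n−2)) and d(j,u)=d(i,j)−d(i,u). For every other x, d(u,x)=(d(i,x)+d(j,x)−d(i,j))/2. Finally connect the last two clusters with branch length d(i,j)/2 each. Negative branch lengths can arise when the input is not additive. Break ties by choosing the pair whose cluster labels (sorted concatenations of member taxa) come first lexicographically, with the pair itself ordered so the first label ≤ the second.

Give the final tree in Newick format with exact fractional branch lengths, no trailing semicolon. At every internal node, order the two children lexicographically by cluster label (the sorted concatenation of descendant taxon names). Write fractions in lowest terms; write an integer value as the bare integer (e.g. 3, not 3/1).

(((((C:13/2,W:19/2):55/8,(H:-8,N:10):81/8):65/16,(F:145/16,R:191/16):109/16):15/16,I:41/8):103/16,Q:103/16)

iteration 1: select H,N (d=2, Q=-336); attach at lengths (-8, 10); label the merged cluster HN
  updated: d(C,HN)=26, d(F,HN)=35, d(HN,I)=29/2, d(HN,Q)=29, d(HN,R)=75/2, d(HN,W)=24
iteration 2: select C,W (d=16, Q=-253); attach at lengths (13/2, 19/2); label the merged cluster CW
  updated: d(CW,F)=37/2, d(CW,HN)=17, d(CW,I)=47/2, d(CW,Q)=23, d(CW,R)=57/2
iteration 3: select F,R (d=21, Q=-373/2); attach at lengths (145/16, 191/16); label the merged cluster FR
  updated: d(CW,FR)=13, d(FR,HN)=103/4, d(FR,I)=25/2, d(FR,Q)=21
iteration 4: select CW,HN (d=17, Q=-447/4); attach at lengths (55/8, 81/8); label the merged cluster CHNW
  updated: d(CHNW,FR)=87/8, d(CHNW,I)=21/2, d(CHNW,Q)=35/2
iteration 5: select CHNW,FR (d=87/8, Q=-123/2); attach at lengths (65/16, 109/16); label the merged cluster CFHNRW
  updated: d(CFHNRW,I)=97/16, d(CFHNRW,Q)=221/16
iteration 6: select CFHNRW,I (d=97/16, Q=-303/8); attach at lengths (15/16, 41/8); label the merged cluster CFHINRW
  updated: d(CFHINRW,Q)=103/8
iteration 7: select CFHINRW,Q (d=103/8); attach at lengths (103/16, 103/16); label the merged cluster CFHINQRW
final tree: (((((C:13/2,W:19/2):55/8,(H:-8,N:10):81/8):65/16,(F:145/16,R:191/16):109/16):15/16,I:41/8):103/16,Q:103/16)
total length: 1373/16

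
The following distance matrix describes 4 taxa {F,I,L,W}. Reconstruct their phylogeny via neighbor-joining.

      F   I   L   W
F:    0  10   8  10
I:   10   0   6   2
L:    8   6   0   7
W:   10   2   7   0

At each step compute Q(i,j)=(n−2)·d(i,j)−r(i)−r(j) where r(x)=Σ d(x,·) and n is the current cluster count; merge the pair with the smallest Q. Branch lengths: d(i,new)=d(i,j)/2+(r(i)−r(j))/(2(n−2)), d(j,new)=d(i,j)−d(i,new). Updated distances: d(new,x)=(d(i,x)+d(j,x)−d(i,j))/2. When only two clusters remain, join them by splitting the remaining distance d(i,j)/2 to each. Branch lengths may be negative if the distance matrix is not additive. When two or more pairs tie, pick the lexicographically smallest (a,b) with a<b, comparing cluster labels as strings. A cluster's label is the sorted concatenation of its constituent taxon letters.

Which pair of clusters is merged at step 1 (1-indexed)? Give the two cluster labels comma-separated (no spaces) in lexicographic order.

F,L

iteration 1: select F,L (d=8, Q=-33); attach at lengths (23/4, 9/4); label the merged cluster FL
  updated: d(FL,I)=4, d(FL,W)=9/2
iteration 2: select FL,I (d=4, Q=-21/2); attach at lengths (13/4, 3/4); label the merged cluster FIL
  updated: d(FIL,W)=5/4
iteration 3: select FIL,W (d=5/4); attach at lengths (5/8, 5/8); label the merged cluster FILW
final tree: (((F:23/4,L:9/4):13/4,I:3/4):5/8,W:5/8)
total length: 53/4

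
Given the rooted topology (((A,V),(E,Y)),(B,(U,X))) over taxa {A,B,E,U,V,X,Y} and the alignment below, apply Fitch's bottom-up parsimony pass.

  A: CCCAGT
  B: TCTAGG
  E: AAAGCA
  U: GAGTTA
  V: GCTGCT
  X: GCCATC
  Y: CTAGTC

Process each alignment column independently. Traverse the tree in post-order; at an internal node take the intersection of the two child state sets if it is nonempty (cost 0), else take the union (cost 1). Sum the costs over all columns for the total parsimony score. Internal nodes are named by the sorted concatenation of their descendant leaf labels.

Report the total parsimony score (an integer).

[col 0] AV: children A:{C}, V:{G} ∪→ {C,G}; cost 1
[col 0] EY: children E:{A}, Y:{C} ∪→ {A,C}; cost 1
[col 0] AEVY: children AV:{C,G}, EY:{A,C} ∩→ {C}; cost 0
[col 0] UX: children U:{G}, X:{G} ∩→ {G}; cost 0
[col 0] BUX: children B:{T}, UX:{G} ∪→ {G,T}; cost 1
[col 0] ABEUVXY: children AEVY:{C}, BUX:{G,T} ∪→ {C,G,T}; cost 1
[col 1] AV: children A:{C}, V:{C} ∩→ {C}; cost 0
[col 1] EY: children E:{A}, Y:{T} ∪→ {A,T}; cost 1
[col 1] AEVY: children AV:{C}, EY:{A,T} ∪→ {A,C,T}; cost 1
[col 1] UX: children U:{A}, X:{C} ∪→ {A,C}; cost 1
[col 1] BUX: children B:{C}, UX:{A,C} ∩→ {C}; cost 0
[col 1] ABEUVXY: children AEVY:{A,C,T}, BUX:{C} ∩→ {C}; cost 0
[col 2] AV: children A:{C}, V:{T} ∪→ {C,T}; cost 1
[col 2] EY: children E:{A}, Y:{A} ∩→ {A}; cost 0
[col 2] AEVY: children AV:{C,T}, EY:{A} ∪→ {A,C,T}; cost 1
[col 2] UX: children U:{G}, X:{C} ∪→ {C,G}; cost 1
[col 2] BUX: children B:{T}, UX:{C,G} ∪→ {C,G,T}; cost 1
[col 2] ABEUVXY: children AEVY:{A,C,T}, BUX:{C,G,T} ∩→ {C,T}; cost 0
[col 3] AV: children A:{A}, V:{G} ∪→ {A,G}; cost 1
[col 3] EY: children E:{G}, Y:{G} ∩→ {G}; cost 0
[col 3] AEVY: children AV:{A,G}, EY:{G} ∩→ {G}; cost 0
[col 3] UX: children U:{T}, X:{A} ∪→ {A,T}; cost 1
[col 3] BUX: children B:{A}, UX:{A,T} ∩→ {A}; cost 0
[col 3] ABEUVXY: children AEVY:{G}, BUX:{A} ∪→ {A,G}; cost 1
[col 4] AV: children A:{G}, V:{C} ∪→ {C,G}; cost 1
[col 4] EY: children E:{C}, Y:{T} ∪→ {C,T}; cost 1
[col 4] AEVY: children AV:{C,G}, EY:{C,T} ∩→ {C}; cost 0
[col 4] UX: children U:{T}, X:{T} ∩→ {T}; cost 0
[col 4] BUX: children B:{G}, UX:{T} ∪→ {G,T}; cost 1
[col 4] ABEUVXY: children AEVY:{C}, BUX:{G,T} ∪→ {C,G,T}; cost 1
[col 5] AV: children A:{T}, V:{T} ∩→ {T}; cost 0
[col 5] EY: children E:{A}, Y:{C} ∪→ {A,C}; cost 1
[col 5] AEVY: children AV:{T}, EY:{A,C} ∪→ {A,C,T}; cost 1
[col 5] UX: children U:{A}, X:{C} ∪→ {A,C}; cost 1
[col 5] BUX: children B:{G}, UX:{A,C} ∪→ {A,C,G}; cost 1
[col 5] ABEUVXY: children AEVY:{A,C,T}, BUX:{A,C,G} ∩→ {A,C}; cost 0
per-site changes: [4, 3, 4, 3, 4, 4]; total = 22

22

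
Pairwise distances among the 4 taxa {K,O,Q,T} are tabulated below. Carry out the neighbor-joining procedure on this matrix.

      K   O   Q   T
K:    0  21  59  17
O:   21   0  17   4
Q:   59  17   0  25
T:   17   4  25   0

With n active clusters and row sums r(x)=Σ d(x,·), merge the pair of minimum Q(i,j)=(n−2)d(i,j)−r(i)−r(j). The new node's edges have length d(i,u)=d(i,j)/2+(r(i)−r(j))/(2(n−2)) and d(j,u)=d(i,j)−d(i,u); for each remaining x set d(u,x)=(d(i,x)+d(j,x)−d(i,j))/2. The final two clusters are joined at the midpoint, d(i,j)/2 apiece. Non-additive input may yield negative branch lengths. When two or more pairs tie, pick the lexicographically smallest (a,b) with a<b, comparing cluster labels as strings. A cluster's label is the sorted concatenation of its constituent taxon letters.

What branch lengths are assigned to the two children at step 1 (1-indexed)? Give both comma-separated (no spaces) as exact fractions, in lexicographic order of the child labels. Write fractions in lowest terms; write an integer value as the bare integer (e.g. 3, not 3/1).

iteration 1: select K,T (d=17, Q=-109); attach at lengths (85/4, -17/4); label the merged cluster KT
  updated: d(KT,O)=4, d(KT,Q)=67/2
iteration 2: select KT,O (d=4, Q=-109/2); attach at lengths (41/4, -25/4); label the merged cluster KOT
  updated: d(KOT,Q)=93/4
iteration 3: select KOT,Q (d=93/4); attach at lengths (93/8, 93/8); label the merged cluster KOQT
final tree: (((K:85/4,T:-17/4):41/4,O:-25/4):93/8,Q:93/8)
total length: 177/4

85/4,-17/4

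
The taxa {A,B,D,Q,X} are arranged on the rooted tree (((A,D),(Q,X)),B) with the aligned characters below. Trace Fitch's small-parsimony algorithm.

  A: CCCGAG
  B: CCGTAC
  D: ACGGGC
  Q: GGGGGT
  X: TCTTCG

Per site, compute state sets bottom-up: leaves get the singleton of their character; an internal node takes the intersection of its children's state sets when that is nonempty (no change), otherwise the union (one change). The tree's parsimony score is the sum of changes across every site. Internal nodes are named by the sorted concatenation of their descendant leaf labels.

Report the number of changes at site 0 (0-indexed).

site 0, node AD: A={C} ∪ D={A} → {A,C} (+1)
site 0, node QX: Q={G} ∪ X={T} → {G,T} (+1)
site 0, node ADQX: AD={A,C} ∪ QX={G,T} → {A,C,G,T} (+1)
site 0, node ABDQX: ADQX={A,C,G,T} ∩ B={C} → {C} (+0)
site 1, node AD: A={C} ∩ D={C} → {C} (+0)
site 1, node QX: Q={G} ∪ X={C} → {C,G} (+1)
site 1, node ADQX: AD={C} ∩ QX={C,G} → {C} (+0)
site 1, node ABDQX: ADQX={C} ∩ B={C} → {C} (+0)
site 2, node AD: A={C} ∪ D={G} → {C,G} (+1)
site 2, node QX: Q={G} ∪ X={T} → {G,T} (+1)
site 2, node ADQX: AD={C,G} ∩ QX={G,T} → {G} (+0)
site 2, node ABDQX: ADQX={G} ∩ B={G} → {G} (+0)
site 3, node AD: A={G} ∩ D={G} → {G} (+0)
site 3, node QX: Q={G} ∪ X={T} → {G,T} (+1)
site 3, node ADQX: AD={G} ∩ QX={G,T} → {G} (+0)
site 3, node ABDQX: ADQX={G} ∪ B={T} → {G,T} (+1)
site 4, node AD: A={A} ∪ D={G} → {A,G} (+1)
site 4, node QX: Q={G} ∪ X={C} → {C,G} (+1)
site 4, node ADQX: AD={A,G} ∩ QX={C,G} → {G} (+0)
site 4, node ABDQX: ADQX={G} ∪ B={A} → {A,G} (+1)
site 5, node AD: A={G} ∪ D={C} → {C,G} (+1)
site 5, node QX: Q={T} ∪ X={G} → {G,T} (+1)
site 5, node ADQX: AD={C,G} ∩ QX={G,T} → {G} (+0)
site 5, node ABDQX: ADQX={G} ∪ B={C} → {C,G} (+1)
per-site changes: [3, 1, 2, 2, 3, 3]; total = 14

3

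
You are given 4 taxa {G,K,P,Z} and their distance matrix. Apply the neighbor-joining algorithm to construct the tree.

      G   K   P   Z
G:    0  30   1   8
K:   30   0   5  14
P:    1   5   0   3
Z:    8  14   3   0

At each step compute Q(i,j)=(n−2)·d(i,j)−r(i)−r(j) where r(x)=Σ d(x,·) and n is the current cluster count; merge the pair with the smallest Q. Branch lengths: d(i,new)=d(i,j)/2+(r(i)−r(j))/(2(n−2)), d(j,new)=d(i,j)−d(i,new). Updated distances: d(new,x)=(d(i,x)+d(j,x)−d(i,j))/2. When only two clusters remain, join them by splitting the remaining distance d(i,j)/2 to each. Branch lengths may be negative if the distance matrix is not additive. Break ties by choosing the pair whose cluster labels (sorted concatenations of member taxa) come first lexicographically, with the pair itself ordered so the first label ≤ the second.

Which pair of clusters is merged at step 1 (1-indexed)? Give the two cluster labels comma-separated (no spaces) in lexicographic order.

G,Z

step 1: merge (G,Z) at d=8, Q=-48; branch lengths G→15/2, Z→1/2; new cluster GZ
  updated: d(GZ,K)=18, d(GZ,P)=-2
step 2: merge (GZ,K) at d=18, Q=-21; branch lengths GZ→11/2, K→25/2; new cluster GKZ
  updated: d(GKZ,P)=-15/2
step 3: merge (GKZ,P) at d=-15/2; branch lengths GKZ→-15/4, P→-15/4; new cluster GKPZ
final tree: (((G:15/2,Z:1/2):11/2,K:25/2):-15/4,P:-15/4)
total length: 37/2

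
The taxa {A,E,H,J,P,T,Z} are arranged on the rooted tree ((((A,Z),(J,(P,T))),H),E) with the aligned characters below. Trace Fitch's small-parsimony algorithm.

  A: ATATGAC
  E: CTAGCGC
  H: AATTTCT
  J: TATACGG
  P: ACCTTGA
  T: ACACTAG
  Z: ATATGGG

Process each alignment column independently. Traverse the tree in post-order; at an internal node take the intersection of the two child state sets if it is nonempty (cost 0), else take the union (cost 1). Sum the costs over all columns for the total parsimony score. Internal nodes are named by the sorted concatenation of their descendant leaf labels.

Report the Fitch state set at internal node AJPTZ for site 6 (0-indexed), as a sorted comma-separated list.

site 0, node AZ: A={A} ∩ Z={A} → {A} (+0)
site 0, node PT: P={A} ∩ T={A} → {A} (+0)
site 0, node JPT: J={T} ∪ PT={A} → {A,T} (+1)
site 0, node AJPTZ: AZ={A} ∩ JPT={A,T} → {A} (+0)
site 0, node AHJPTZ: AJPTZ={A} ∩ H={A} → {A} (+0)
site 0, node AEHJPTZ: AHJPTZ={A} ∪ E={C} → {A,C} (+1)
site 1, node AZ: A={T} ∩ Z={T} → {T} (+0)
site 1, node PT: P={C} ∩ T={C} → {C} (+0)
site 1, node JPT: J={A} ∪ PT={C} → {A,C} (+1)
site 1, node AJPTZ: AZ={T} ∪ JPT={A,C} → {A,C,T} (+1)
site 1, node AHJPTZ: AJPTZ={A,C,T} ∩ H={A} → {A} (+0)
site 1, node AEHJPTZ: AHJPTZ={A} ∪ E={T} → {A,T} (+1)
site 2, node AZ: A={A} ∩ Z={A} → {A} (+0)
site 2, node PT: P={C} ∪ T={A} → {A,C} (+1)
site 2, node JPT: J={T} ∪ PT={A,C} → {A,C,T} (+1)
site 2, node AJPTZ: AZ={A} ∩ JPT={A,C,T} → {A} (+0)
site 2, node AHJPTZ: AJPTZ={A} ∪ H={T} → {A,T} (+1)
site 2, node AEHJPTZ: AHJPTZ={A,T} ∩ E={A} → {A} (+0)
site 3, node AZ: A={T} ∩ Z={T} → {T} (+0)
site 3, node PT: P={T} ∪ T={C} → {C,T} (+1)
site 3, node JPT: J={A} ∪ PT={C,T} → {A,C,T} (+1)
site 3, node AJPTZ: AZ={T} ∩ JPT={A,C,T} → {T} (+0)
site 3, node AHJPTZ: AJPTZ={T} ∩ H={T} → {T} (+0)
site 3, node AEHJPTZ: AHJPTZ={T} ∪ E={G} → {G,T} (+1)
site 4, node AZ: A={G} ∩ Z={G} → {G} (+0)
site 4, node PT: P={T} ∩ T={T} → {T} (+0)
site 4, node JPT: J={C} ∪ PT={T} → {C,T} (+1)
site 4, node AJPTZ: AZ={G} ∪ JPT={C,T} → {C,G,T} (+1)
site 4, node AHJPTZ: AJPTZ={C,G,T} ∩ H={T} → {T} (+0)
site 4, node AEHJPTZ: AHJPTZ={T} ∪ E={C} → {C,T} (+1)
site 5, node AZ: A={A} ∪ Z={G} → {A,G} (+1)
site 5, node PT: P={G} ∪ T={A} → {A,G} (+1)
site 5, node JPT: J={G} ∩ PT={A,G} → {G} (+0)
site 5, node AJPTZ: AZ={A,G} ∩ JPT={G} → {G} (+0)
site 5, node AHJPTZ: AJPTZ={G} ∪ H={C} → {C,G} (+1)
site 5, node AEHJPTZ: AHJPTZ={C,G} ∩ E={G} → {G} (+0)
site 6, node AZ: A={C} ∪ Z={G} → {C,G} (+1)
site 6, node PT: P={A} ∪ T={G} → {A,G} (+1)
site 6, node JPT: J={G} ∩ PT={A,G} → {G} (+0)
site 6, node AJPTZ: AZ={C,G} ∩ JPT={G} → {G} (+0)
site 6, node AHJPTZ: AJPTZ={G} ∪ H={T} → {G,T} (+1)
site 6, node AEHJPTZ: AHJPTZ={G,T} ∪ E={C} → {C,G,T} (+1)
per-site changes: [2, 3, 3, 3, 3, 3, 4]; total = 21

G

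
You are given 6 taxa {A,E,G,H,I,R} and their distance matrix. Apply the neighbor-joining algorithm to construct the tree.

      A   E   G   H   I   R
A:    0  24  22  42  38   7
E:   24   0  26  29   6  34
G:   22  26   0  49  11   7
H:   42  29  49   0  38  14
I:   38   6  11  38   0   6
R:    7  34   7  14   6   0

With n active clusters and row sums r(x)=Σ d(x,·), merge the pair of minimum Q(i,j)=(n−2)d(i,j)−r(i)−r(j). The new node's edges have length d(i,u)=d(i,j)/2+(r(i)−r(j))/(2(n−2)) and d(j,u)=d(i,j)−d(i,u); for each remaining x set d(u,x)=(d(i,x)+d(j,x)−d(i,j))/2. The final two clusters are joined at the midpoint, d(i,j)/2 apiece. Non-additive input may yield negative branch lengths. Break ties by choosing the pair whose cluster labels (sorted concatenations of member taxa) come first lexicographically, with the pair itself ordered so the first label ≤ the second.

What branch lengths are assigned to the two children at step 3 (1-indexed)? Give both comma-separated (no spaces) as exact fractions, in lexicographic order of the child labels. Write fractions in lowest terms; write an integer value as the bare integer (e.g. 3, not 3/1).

1. join E+I (d=6, Q=-194) ⇒ EI; edges |E|=11/2, |I|=1/2
  updated: d(A,EI)=28, d(EI,G)=31/2, d(EI,H)=61/2, d(EI,R)=17
2. join H+R (d=14, Q=-277/2) ⇒ HR; edges |H|=265/12, |R|=-97/12
  updated: d(A,HR)=35/2, d(EI,HR)=67/4, d(G,HR)=21
3. join A+HR (d=35/2, Q=-351/4) ⇒ AHR; edges |A|=189/16, |HR|=91/16
  updated: d(AHR,EI)=109/8, d(AHR,G)=51/4
4. join AHR+EI (d=109/8, Q=-335/8) ⇒ AEHIR; edges |AHR|=87/16, |EI|=131/16
  updated: d(AEHIR,G)=117/16
5. join AEHIR+G (d=117/16) ⇒ AEGHIR; edges |AEHIR|=117/32, |G|=117/32
final tree: (((A:189/16,(H:265/12,R:-97/12):91/16):87/16,(E:11/2,I:1/2):131/16):117/32,G:117/32)
total length: 935/16

189/16,91/16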